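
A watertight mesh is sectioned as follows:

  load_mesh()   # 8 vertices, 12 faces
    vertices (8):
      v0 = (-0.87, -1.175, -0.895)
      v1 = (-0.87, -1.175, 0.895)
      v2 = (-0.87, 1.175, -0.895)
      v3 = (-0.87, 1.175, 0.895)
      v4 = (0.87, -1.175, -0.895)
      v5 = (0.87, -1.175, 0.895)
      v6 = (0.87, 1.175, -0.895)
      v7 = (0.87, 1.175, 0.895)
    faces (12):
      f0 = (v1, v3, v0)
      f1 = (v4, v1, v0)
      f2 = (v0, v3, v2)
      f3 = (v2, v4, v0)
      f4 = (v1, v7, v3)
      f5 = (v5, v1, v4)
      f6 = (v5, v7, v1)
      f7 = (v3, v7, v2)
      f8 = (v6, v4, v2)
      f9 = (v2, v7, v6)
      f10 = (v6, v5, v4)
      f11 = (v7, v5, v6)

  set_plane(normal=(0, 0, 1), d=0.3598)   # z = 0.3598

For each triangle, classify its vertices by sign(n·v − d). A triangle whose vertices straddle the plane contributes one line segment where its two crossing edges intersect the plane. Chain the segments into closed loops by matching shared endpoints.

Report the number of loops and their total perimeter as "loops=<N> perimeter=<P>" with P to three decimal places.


Straddling triangles (8 of 12):
  (v1,v3,v0) [++-] → (-0.87, 0.472363, 0.3598)–(-0.87, -1.175, 0.3598)  len=1.6474
  (v4,v1,v0) [-+-] → (-0.34975, -1.175, 0.3598)–(-0.87, -1.175, 0.3598)  len=0.5203
  (v0,v3,v2) [-+-] → (-0.87, 0.472363, 0.3598)–(-0.87, 1.175, 0.3598)  len=0.7026
  (v5,v1,v4) [++-] → (-0.34975, -1.175, 0.3598)–(0.87, -1.175, 0.3598)  len=1.2197
  (v3,v7,v2) [++-] → (0.34975, 1.175, 0.3598)–(-0.87, 1.175, 0.3598)  len=1.2197
  (v2,v7,v6) [-+-] → (0.34975, 1.175, 0.3598)–(0.87, 1.175, 0.3598)  len=0.5203
  (v6,v5,v4) [-+-] → (0.87, -0.472363, 0.3598)–(0.87, -1.175, 0.3598)  len=0.7026
  (v7,v5,v6) [++-] → (0.87, -0.472363, 0.3598)–(0.87, 1.175, 0.3598)  len=1.6474

Chained into 1 loop(s):
  loop 1: 8 segments, perimeter = 8.1800
Total perimeter = 8.180

loops=1 perimeter=8.180


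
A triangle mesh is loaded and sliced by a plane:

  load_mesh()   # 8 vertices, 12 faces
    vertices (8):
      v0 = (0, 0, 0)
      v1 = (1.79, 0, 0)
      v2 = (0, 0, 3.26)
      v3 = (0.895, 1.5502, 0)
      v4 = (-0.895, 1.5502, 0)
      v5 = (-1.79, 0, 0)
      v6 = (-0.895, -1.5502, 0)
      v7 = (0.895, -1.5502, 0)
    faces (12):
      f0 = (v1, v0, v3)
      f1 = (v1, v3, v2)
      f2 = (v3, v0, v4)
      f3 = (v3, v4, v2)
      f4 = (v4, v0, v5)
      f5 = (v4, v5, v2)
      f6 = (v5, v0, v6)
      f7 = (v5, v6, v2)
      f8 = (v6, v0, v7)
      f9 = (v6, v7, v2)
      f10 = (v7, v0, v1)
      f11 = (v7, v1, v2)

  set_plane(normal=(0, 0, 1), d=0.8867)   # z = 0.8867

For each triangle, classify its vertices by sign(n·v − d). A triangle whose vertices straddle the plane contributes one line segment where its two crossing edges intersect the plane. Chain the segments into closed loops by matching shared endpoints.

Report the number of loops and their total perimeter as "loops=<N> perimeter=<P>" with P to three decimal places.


Straddling triangles (6 of 12):
  (v1,v3,v2) [--+] → (0.651565, 1.12856, 0.8867)–(1.30313, 0, 0.8867)  len=1.3031
  (v3,v4,v2) [--+] → (-0.651565, 1.12856, 0.8867)–(0.651565, 1.12856, 0.8867)  len=1.3031
  (v4,v5,v2) [--+] → (-1.30313, 0, 0.8867)–(-0.651565, 1.12856, 0.8867)  len=1.3031
  (v5,v6,v2) [--+] → (-0.651565, -1.12856, 0.8867)–(-1.30313, 0, 0.8867)  len=1.3031
  (v6,v7,v2) [--+] → (0.651565, -1.12856, 0.8867)–(-0.651565, -1.12856, 0.8867)  len=1.3031
  (v7,v1,v2) [--+] → (1.30313, 0, 0.8867)–(0.651565, -1.12856, 0.8867)  len=1.3031

Chained into 1 loop(s):
  loop 1: 6 segments, perimeter = 7.8188
Total perimeter = 7.819

loops=1 perimeter=7.819


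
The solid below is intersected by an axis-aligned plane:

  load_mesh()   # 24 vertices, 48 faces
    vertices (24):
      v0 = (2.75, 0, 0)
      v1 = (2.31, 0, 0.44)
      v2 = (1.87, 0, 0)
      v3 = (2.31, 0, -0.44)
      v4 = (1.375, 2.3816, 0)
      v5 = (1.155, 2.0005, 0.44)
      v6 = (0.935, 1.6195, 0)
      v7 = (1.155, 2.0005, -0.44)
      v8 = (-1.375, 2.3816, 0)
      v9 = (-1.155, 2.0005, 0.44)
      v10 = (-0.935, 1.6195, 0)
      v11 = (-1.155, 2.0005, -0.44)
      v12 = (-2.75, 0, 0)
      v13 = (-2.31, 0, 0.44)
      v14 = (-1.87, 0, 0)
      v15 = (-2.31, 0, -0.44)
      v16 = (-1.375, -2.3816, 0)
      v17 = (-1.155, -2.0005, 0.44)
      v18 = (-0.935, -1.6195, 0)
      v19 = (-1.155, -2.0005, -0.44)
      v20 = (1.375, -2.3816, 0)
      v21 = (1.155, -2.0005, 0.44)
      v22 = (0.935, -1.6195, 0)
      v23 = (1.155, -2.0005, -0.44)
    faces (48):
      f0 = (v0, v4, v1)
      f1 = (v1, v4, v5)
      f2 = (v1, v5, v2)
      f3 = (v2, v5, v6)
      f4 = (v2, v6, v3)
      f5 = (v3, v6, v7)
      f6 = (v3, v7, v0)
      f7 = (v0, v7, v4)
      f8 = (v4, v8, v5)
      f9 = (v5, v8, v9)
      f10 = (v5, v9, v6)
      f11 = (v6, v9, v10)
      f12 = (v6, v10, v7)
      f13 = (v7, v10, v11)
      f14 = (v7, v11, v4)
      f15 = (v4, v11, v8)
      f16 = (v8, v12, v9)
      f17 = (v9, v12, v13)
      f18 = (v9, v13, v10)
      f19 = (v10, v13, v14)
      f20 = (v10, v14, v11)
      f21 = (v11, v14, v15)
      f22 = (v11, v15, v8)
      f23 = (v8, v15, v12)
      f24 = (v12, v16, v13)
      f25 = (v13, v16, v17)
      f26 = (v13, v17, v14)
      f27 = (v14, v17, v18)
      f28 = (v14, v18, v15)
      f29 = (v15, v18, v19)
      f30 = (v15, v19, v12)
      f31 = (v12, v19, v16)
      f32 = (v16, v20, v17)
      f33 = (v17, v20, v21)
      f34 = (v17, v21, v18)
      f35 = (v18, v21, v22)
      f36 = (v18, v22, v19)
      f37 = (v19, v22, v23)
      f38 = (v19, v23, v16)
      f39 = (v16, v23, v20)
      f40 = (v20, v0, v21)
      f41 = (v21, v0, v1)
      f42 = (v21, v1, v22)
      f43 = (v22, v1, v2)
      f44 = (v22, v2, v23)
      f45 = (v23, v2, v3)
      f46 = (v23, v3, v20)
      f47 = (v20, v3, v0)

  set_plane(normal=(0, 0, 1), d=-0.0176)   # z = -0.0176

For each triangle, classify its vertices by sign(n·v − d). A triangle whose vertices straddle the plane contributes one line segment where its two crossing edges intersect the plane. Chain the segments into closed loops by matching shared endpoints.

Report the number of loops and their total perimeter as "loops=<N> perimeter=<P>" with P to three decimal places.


Straddling triangles (24 of 48):
  (v2,v6,v3) [++-] → (0.99, 1.55472, -0.0176)–(1.8876, 0, -0.0176)  len=1.7952
  (v3,v6,v7) [-+-] → (0.99, 1.55472, -0.0176)–(0.9438, 1.63474, -0.0176)  len=0.0924
  (v3,v7,v0) [--+] → (2.6862, 0.08002, -0.0176)–(2.7324, 0, -0.0176)  len=0.0924
  (v0,v7,v4) [+-+] → (2.6862, 0.08002, -0.0176)–(1.3662, 2.36636, -0.0176)  len=2.6400
  (v6,v10,v7) [++-] → (-0.8514, 1.63474, -0.0176)–(0.9438, 1.63474, -0.0176)  len=1.7952
  (v7,v10,v11) [-+-] → (-0.8514, 1.63474, -0.0176)–(-0.9438, 1.63474, -0.0176)  len=0.0924
  (v7,v11,v4) [--+] → (1.2738, 2.36636, -0.0176)–(1.3662, 2.36636, -0.0176)  len=0.0924
  (v4,v11,v8) [+-+] → (1.2738, 2.36636, -0.0176)–(-1.3662, 2.36636, -0.0176)  len=2.6400
  (v10,v14,v11) [++-] → (-1.8414, 0.08002, -0.0176)–(-0.9438, 1.63474, -0.0176)  len=1.7952
  (v11,v14,v15) [-+-] → (-1.8414, 0.08002, -0.0176)–(-1.8876, 0, -0.0176)  len=0.0924
  (v11,v15,v8) [--+] → (-1.4124, 2.28634, -0.0176)–(-1.3662, 2.36636, -0.0176)  len=0.0924
  (v8,v15,v12) [+-+] → (-1.4124, 2.28634, -0.0176)–(-2.7324, 0, -0.0176)  len=2.6400
  (v14,v18,v15) [++-] → (-0.99, -1.55472, -0.0176)–(-1.8876, 0, -0.0176)  len=1.7952
  (v15,v18,v19) [-+-] → (-0.99, -1.55472, -0.0176)–(-0.9438, -1.63474, -0.0176)  len=0.0924
  (v15,v19,v12) [--+] → (-2.6862, -0.08002, -0.0176)–(-2.7324, 0, -0.0176)  len=0.0924
  (v12,v19,v16) [+-+] → (-2.6862, -0.08002, -0.0176)–(-1.3662, -2.36636, -0.0176)  len=2.6400
  (v18,v22,v19) [++-] → (0.8514, -1.63474, -0.0176)–(-0.9438, -1.63474, -0.0176)  len=1.7952
  (v19,v22,v23) [-+-] → (0.8514, -1.63474, -0.0176)–(0.9438, -1.63474, -0.0176)  len=0.0924
  (v19,v23,v16) [--+] → (-1.2738, -2.36636, -0.0176)–(-1.3662, -2.36636, -0.0176)  len=0.0924
  (v16,v23,v20) [+-+] → (-1.2738, -2.36636, -0.0176)–(1.3662, -2.36636, -0.0176)  len=2.6400
  (v22,v2,v23) [++-] → (1.8414, -0.08002, -0.0176)–(0.9438, -1.63474, -0.0176)  len=1.7952
  (v23,v2,v3) [-+-] → (1.8414, -0.08002, -0.0176)–(1.8876, 0, -0.0176)  len=0.0924
  (v23,v3,v20) [--+] → (1.4124, -2.28634, -0.0176)–(1.3662, -2.36636, -0.0176)  len=0.0924
  (v20,v3,v0) [+-+] → (1.4124, -2.28634, -0.0176)–(2.7324, 0, -0.0176)  len=2.6400

Chained into 2 loop(s):
  loop 1: 12 segments, perimeter = 11.3257
  loop 2: 12 segments, perimeter = 16.3945
Total perimeter = 27.720

loops=2 perimeter=27.720


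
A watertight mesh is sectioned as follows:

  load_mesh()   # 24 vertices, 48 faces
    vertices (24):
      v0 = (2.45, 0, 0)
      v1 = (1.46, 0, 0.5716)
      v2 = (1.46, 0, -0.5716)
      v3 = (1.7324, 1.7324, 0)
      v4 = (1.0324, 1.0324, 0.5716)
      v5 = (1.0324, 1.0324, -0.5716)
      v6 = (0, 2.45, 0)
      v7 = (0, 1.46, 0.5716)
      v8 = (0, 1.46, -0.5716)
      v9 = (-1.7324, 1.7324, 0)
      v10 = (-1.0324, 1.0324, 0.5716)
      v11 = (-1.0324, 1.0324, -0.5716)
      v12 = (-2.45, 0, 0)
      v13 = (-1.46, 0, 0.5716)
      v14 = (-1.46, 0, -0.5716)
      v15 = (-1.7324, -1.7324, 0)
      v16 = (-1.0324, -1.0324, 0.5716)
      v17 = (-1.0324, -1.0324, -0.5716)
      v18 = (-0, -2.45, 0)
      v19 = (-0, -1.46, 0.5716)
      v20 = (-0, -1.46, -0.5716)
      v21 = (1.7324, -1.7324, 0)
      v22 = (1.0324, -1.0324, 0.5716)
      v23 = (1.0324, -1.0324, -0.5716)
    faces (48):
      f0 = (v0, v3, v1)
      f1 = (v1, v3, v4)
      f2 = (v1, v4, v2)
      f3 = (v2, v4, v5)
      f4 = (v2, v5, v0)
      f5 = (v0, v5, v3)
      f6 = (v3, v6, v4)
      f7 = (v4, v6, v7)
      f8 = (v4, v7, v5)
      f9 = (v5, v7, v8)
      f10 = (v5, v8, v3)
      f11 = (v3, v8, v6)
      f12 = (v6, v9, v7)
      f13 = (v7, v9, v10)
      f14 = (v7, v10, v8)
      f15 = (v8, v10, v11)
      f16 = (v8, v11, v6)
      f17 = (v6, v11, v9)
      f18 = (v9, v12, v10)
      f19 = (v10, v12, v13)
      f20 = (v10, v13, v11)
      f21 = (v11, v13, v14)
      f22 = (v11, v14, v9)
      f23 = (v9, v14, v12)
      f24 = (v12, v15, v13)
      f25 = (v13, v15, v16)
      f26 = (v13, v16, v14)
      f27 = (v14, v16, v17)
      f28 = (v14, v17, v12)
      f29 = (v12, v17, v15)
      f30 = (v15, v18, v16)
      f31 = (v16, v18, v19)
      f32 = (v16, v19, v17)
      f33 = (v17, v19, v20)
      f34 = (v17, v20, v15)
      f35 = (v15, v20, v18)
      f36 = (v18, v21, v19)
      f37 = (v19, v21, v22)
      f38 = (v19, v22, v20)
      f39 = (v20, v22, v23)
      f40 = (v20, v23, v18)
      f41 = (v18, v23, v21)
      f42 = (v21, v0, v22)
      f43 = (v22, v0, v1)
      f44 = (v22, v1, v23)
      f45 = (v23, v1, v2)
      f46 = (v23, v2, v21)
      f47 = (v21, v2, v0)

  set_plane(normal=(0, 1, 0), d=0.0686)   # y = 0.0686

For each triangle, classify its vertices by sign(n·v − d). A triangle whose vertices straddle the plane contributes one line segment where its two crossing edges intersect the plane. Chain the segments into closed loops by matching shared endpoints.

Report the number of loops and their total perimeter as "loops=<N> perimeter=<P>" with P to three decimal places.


loops=2 perimeter=6.859

Straddling triangles (12 of 48):
  (v0,v3,v1) [-+-] → (2.42158, 0.0686, 0)–(1.47079, 0.0686, 0.548966)  len=1.0979
  (v1,v3,v4) [-++] → (1.47079, 0.0686, 0.548966)–(1.43159, 0.0686, 0.5716)  len=0.0453
  (v1,v4,v2) [-+-] → (1.43159, 0.0686, 0.5716)–(1.43159, 0.0686, -0.495638)  len=1.0672
  (v2,v4,v5) [-++] → (1.43159, 0.0686, -0.495638)–(1.43159, 0.0686, -0.5716)  len=0.0760
  (v2,v5,v0) [-+-] → (1.43159, 0.0686, -0.5716)–(2.3558, 0.0686, -0.0379812)  len=1.0672
  (v0,v5,v3) [-++] → (2.3558, 0.0686, -0.0379812)–(2.42158, 0.0686, 0)  len=0.0760
  (v9,v12,v10) [+-+] → (-2.42158, 0.0686, 0)–(-2.3558, 0.0686, 0.0379812)  len=0.0760
  (v10,v12,v13) [+--] → (-2.3558, 0.0686, 0.0379812)–(-1.43159, 0.0686, 0.5716)  len=1.0672
  (v10,v13,v11) [+-+] → (-1.43159, 0.0686, 0.5716)–(-1.43159, 0.0686, 0.495638)  len=0.0760
  (v11,v13,v14) [+--] → (-1.43159, 0.0686, 0.495638)–(-1.43159, 0.0686, -0.5716)  len=1.0672
  (v11,v14,v9) [+-+] → (-1.43159, 0.0686, -0.5716)–(-1.47079, 0.0686, -0.548966)  len=0.0453
  (v9,v14,v12) [+--] → (-1.47079, 0.0686, -0.548966)–(-2.42158, 0.0686, 0)  len=1.0979

Chained into 2 loop(s):
  loop 1: 6 segments, perimeter = 3.4295
  loop 2: 6 segments, perimeter = 3.4295
Total perimeter = 6.859


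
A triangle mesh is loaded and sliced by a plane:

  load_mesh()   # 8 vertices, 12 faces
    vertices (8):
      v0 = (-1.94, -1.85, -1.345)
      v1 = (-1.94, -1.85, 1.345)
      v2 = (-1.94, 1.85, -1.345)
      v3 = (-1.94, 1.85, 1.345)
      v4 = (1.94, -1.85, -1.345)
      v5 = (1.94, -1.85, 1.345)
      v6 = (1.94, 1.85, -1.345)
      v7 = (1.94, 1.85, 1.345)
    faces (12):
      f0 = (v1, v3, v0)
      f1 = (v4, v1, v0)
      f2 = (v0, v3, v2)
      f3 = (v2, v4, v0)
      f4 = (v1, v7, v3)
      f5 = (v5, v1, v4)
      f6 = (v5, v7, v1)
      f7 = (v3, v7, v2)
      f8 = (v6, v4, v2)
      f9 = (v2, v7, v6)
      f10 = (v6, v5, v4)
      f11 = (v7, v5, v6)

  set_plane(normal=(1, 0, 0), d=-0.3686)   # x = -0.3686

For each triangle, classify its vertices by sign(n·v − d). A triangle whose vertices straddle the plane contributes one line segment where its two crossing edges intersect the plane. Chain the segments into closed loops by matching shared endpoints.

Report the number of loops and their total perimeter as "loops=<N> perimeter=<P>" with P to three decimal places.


Straddling triangles (8 of 12):
  (v4,v1,v0) [+--] → (-0.3686, -1.85, 0.25555)–(-0.3686, -1.85, -1.345)  len=1.6005
  (v2,v4,v0) [-+-] → (-0.3686, 0.3515, -1.345)–(-0.3686, -1.85, -1.345)  len=2.2015
  (v1,v7,v3) [-+-] → (-0.3686, -0.3515, 1.345)–(-0.3686, 1.85, 1.345)  len=2.2015
  (v5,v1,v4) [+-+] → (-0.3686, -1.85, 1.345)–(-0.3686, -1.85, 0.25555)  len=1.0894
  (v5,v7,v1) [++-] → (-0.3686, -0.3515, 1.345)–(-0.3686, -1.85, 1.345)  len=1.4985
  (v3,v7,v2) [-+-] → (-0.3686, 1.85, 1.345)–(-0.3686, 1.85, -0.25555)  len=1.6005
  (v6,v4,v2) [++-] → (-0.3686, 0.3515, -1.345)–(-0.3686, 1.85, -1.345)  len=1.4985
  (v2,v7,v6) [-++] → (-0.3686, 1.85, -0.25555)–(-0.3686, 1.85, -1.345)  len=1.0894

Chained into 1 loop(s):
  loop 1: 8 segments, perimeter = 12.7800
Total perimeter = 12.780

loops=1 perimeter=12.780


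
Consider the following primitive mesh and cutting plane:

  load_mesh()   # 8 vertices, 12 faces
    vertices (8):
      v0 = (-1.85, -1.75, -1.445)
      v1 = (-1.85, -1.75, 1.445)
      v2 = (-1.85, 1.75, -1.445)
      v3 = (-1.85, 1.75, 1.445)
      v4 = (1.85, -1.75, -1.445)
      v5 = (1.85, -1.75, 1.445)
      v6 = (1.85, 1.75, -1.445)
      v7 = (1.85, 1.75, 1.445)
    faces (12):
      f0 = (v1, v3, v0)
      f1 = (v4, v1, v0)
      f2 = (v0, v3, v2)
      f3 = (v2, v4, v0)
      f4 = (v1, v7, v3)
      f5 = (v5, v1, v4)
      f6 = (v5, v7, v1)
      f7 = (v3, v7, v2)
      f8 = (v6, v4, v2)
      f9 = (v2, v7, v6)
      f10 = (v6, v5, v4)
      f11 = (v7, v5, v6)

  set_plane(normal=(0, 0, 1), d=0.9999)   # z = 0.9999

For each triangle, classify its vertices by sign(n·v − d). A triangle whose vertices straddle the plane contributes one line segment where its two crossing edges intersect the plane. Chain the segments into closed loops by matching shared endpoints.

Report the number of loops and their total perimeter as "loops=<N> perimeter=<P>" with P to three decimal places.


loops=1 perimeter=14.400

Straddling triangles (8 of 12):
  (v1,v3,v0) [++-] → (-1.85, 1.21095, 0.9999)–(-1.85, -1.75, 0.9999)  len=2.9610
  (v4,v1,v0) [-+-] → (-1.28015, -1.75, 0.9999)–(-1.85, -1.75, 0.9999)  len=0.5699
  (v0,v3,v2) [-+-] → (-1.85, 1.21095, 0.9999)–(-1.85, 1.75, 0.9999)  len=0.5390
  (v5,v1,v4) [++-] → (-1.28015, -1.75, 0.9999)–(1.85, -1.75, 0.9999)  len=3.1301
  (v3,v7,v2) [++-] → (1.28015, 1.75, 0.9999)–(-1.85, 1.75, 0.9999)  len=3.1301
  (v2,v7,v6) [-+-] → (1.28015, 1.75, 0.9999)–(1.85, 1.75, 0.9999)  len=0.5699
  (v6,v5,v4) [-+-] → (1.85, -1.21095, 0.9999)–(1.85, -1.75, 0.9999)  len=0.5390
  (v7,v5,v6) [++-] → (1.85, -1.21095, 0.9999)–(1.85, 1.75, 0.9999)  len=2.9610

Chained into 1 loop(s):
  loop 1: 8 segments, perimeter = 14.4000
Total perimeter = 14.400


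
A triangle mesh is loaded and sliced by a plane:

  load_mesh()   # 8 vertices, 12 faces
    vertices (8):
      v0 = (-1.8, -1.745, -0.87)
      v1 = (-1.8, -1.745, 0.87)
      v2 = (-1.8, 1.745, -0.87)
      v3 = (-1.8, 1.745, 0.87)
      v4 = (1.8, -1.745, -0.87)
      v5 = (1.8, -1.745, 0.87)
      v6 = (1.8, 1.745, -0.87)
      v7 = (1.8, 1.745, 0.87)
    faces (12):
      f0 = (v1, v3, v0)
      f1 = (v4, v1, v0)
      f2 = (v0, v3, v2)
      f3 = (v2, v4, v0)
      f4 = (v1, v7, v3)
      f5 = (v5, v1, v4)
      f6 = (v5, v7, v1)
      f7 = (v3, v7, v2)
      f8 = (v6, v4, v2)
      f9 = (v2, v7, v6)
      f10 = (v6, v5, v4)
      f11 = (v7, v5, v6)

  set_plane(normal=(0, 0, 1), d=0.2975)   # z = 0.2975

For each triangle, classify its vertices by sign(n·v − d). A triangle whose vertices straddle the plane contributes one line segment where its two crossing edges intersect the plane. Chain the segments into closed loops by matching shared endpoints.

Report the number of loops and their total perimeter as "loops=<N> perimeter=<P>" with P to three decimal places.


Straddling triangles (8 of 12):
  (v1,v3,v0) [++-] → (-1.8, 0.59671, 0.2975)–(-1.8, -1.745, 0.2975)  len=2.3417
  (v4,v1,v0) [-+-] → (-0.615517, -1.745, 0.2975)–(-1.8, -1.745, 0.2975)  len=1.1845
  (v0,v3,v2) [-+-] → (-1.8, 0.59671, 0.2975)–(-1.8, 1.745, 0.2975)  len=1.1483
  (v5,v1,v4) [++-] → (-0.615517, -1.745, 0.2975)–(1.8, -1.745, 0.2975)  len=2.4155
  (v3,v7,v2) [++-] → (0.615517, 1.745, 0.2975)–(-1.8, 1.745, 0.2975)  len=2.4155
  (v2,v7,v6) [-+-] → (0.615517, 1.745, 0.2975)–(1.8, 1.745, 0.2975)  len=1.1845
  (v6,v5,v4) [-+-] → (1.8, -0.59671, 0.2975)–(1.8, -1.745, 0.2975)  len=1.1483
  (v7,v5,v6) [++-] → (1.8, -0.59671, 0.2975)–(1.8, 1.745, 0.2975)  len=2.3417

Chained into 1 loop(s):
  loop 1: 8 segments, perimeter = 14.1800
Total perimeter = 14.180

loops=1 perimeter=14.180


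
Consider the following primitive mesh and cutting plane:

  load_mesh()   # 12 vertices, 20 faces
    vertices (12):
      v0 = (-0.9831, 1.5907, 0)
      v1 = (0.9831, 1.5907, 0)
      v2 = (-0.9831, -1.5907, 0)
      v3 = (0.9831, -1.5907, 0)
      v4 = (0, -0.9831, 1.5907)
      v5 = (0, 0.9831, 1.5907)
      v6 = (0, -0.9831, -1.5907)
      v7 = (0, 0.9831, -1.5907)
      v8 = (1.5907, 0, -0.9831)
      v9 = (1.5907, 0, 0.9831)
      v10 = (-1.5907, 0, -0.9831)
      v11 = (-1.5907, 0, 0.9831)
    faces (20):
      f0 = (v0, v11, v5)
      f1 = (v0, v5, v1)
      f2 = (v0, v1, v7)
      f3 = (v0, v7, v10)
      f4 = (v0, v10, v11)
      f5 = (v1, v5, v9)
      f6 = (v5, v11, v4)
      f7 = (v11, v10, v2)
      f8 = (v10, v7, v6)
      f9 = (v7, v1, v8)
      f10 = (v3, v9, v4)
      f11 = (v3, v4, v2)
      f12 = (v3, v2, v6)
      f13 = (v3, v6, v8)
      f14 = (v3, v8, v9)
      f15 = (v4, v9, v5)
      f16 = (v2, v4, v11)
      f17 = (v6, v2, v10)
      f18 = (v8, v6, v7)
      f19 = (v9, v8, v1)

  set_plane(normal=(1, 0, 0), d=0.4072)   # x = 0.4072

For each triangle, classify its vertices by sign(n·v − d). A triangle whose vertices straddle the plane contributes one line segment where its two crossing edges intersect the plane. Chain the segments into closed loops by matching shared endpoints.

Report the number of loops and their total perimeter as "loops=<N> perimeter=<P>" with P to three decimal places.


Straddling triangles (10 of 20):
  (v0,v5,v1) [--+] → (0.4072, 1.23477, 0.931832)–(0.4072, 1.5907, 0)  len=0.9975
  (v0,v1,v7) [-+-] → (0.4072, 1.5907, 0)–(0.4072, 1.23477, -0.931832)  len=0.9975
  (v1,v5,v9) [+-+] → (0.4072, 1.23477, 0.931832)–(0.4072, 0.731438, 1.43516)  len=0.7118
  (v7,v1,v8) [-++] → (0.4072, 1.23477, -0.931832)–(0.4072, 0.731438, -1.43516)  len=0.7118
  (v3,v9,v4) [++-] → (0.4072, -0.731438, 1.43516)–(0.4072, -1.23477, 0.931832)  len=0.7118
  (v3,v4,v2) [+--] → (0.4072, -1.23477, 0.931832)–(0.4072, -1.5907, 0)  len=0.9975
  (v3,v2,v6) [+--] → (0.4072, -1.5907, 0)–(0.4072, -1.23477, -0.931832)  len=0.9975
  (v3,v6,v8) [+-+] → (0.4072, -1.23477, -0.931832)–(0.4072, -0.731438, -1.43516)  len=0.7118
  (v4,v9,v5) [-+-] → (0.4072, -0.731438, 1.43516)–(0.4072, 0.731438, 1.43516)  len=1.4629
  (v8,v6,v7) [+--] → (0.4072, -0.731438, -1.43516)–(0.4072, 0.731438, -1.43516)  len=1.4629

Chained into 1 loop(s):
  loop 1: 10 segments, perimeter = 9.7630
Total perimeter = 9.763

loops=1 perimeter=9.763


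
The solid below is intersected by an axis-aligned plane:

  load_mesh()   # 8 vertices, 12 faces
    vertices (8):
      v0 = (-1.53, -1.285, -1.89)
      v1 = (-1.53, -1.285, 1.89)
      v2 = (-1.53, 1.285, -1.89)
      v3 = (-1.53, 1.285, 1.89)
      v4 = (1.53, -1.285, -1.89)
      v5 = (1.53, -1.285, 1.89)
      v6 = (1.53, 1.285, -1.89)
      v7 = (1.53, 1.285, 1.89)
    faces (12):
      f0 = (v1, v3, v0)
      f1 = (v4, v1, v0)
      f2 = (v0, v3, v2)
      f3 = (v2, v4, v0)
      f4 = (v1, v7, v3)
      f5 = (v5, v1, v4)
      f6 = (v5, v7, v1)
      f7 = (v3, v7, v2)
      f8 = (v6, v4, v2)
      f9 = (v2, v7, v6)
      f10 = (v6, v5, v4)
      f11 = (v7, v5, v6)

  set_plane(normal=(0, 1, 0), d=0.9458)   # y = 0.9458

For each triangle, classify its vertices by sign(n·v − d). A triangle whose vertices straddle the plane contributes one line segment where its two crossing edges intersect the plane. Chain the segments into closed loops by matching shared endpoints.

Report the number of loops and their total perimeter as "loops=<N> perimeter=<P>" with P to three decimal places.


Straddling triangles (8 of 12):
  (v1,v3,v0) [-+-] → (-1.53, 0.9458, 1.89)–(-1.53, 0.9458, 1.3911)  len=0.4989
  (v0,v3,v2) [-++] → (-1.53, 0.9458, 1.3911)–(-1.53, 0.9458, -1.89)  len=3.2811
  (v2,v4,v0) [+--] → (-1.12613, 0.9458, -1.89)–(-1.53, 0.9458, -1.89)  len=0.4039
  (v1,v7,v3) [-++] → (1.12613, 0.9458, 1.89)–(-1.53, 0.9458, 1.89)  len=2.6561
  (v5,v7,v1) [-+-] → (1.53, 0.9458, 1.89)–(1.12613, 0.9458, 1.89)  len=0.4039
  (v6,v4,v2) [+-+] → (1.53, 0.9458, -1.89)–(-1.12613, 0.9458, -1.89)  len=2.6561
  (v6,v5,v4) [+--] → (1.53, 0.9458, -1.3911)–(1.53, 0.9458, -1.89)  len=0.4989
  (v7,v5,v6) [+-+] → (1.53, 0.9458, 1.89)–(1.53, 0.9458, -1.3911)  len=3.2811

Chained into 1 loop(s):
  loop 1: 8 segments, perimeter = 13.6800
Total perimeter = 13.680

loops=1 perimeter=13.680


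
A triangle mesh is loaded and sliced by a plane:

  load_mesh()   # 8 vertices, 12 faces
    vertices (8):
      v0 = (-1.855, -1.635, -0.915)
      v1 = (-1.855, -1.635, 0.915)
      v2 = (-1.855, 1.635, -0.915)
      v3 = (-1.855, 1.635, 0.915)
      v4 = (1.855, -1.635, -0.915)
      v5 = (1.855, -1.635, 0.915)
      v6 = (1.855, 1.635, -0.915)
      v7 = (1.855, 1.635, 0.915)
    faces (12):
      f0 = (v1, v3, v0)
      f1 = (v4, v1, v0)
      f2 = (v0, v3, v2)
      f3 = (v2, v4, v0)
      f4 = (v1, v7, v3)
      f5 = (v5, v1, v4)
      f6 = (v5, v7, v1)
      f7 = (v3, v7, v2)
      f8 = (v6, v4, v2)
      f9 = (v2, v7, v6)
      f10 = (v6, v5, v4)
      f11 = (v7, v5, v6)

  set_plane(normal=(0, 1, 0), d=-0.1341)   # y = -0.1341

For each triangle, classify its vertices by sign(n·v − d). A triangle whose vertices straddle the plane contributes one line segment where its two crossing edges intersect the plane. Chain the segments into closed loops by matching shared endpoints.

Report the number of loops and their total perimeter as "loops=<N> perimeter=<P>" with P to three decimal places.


Straddling triangles (8 of 12):
  (v1,v3,v0) [-+-] → (-1.855, -0.1341, 0.915)–(-1.855, -0.1341, -0.0750468)  len=0.9900
  (v0,v3,v2) [-++] → (-1.855, -0.1341, -0.0750468)–(-1.855, -0.1341, -0.915)  len=0.8400
  (v2,v4,v0) [+--] → (0.152144, -0.1341, -0.915)–(-1.855, -0.1341, -0.915)  len=2.0071
  (v1,v7,v3) [-++] → (-0.152144, -0.1341, 0.915)–(-1.855, -0.1341, 0.915)  len=1.7029
  (v5,v7,v1) [-+-] → (1.855, -0.1341, 0.915)–(-0.152144, -0.1341, 0.915)  len=2.0071
  (v6,v4,v2) [+-+] → (1.855, -0.1341, -0.915)–(0.152144, -0.1341, -0.915)  len=1.7029
  (v6,v5,v4) [+--] → (1.855, -0.1341, 0.0750468)–(1.855, -0.1341, -0.915)  len=0.9900
  (v7,v5,v6) [+-+] → (1.855, -0.1341, 0.915)–(1.855, -0.1341, 0.0750468)  len=0.8400

Chained into 1 loop(s):
  loop 1: 8 segments, perimeter = 11.0800
Total perimeter = 11.080

loops=1 perimeter=11.080


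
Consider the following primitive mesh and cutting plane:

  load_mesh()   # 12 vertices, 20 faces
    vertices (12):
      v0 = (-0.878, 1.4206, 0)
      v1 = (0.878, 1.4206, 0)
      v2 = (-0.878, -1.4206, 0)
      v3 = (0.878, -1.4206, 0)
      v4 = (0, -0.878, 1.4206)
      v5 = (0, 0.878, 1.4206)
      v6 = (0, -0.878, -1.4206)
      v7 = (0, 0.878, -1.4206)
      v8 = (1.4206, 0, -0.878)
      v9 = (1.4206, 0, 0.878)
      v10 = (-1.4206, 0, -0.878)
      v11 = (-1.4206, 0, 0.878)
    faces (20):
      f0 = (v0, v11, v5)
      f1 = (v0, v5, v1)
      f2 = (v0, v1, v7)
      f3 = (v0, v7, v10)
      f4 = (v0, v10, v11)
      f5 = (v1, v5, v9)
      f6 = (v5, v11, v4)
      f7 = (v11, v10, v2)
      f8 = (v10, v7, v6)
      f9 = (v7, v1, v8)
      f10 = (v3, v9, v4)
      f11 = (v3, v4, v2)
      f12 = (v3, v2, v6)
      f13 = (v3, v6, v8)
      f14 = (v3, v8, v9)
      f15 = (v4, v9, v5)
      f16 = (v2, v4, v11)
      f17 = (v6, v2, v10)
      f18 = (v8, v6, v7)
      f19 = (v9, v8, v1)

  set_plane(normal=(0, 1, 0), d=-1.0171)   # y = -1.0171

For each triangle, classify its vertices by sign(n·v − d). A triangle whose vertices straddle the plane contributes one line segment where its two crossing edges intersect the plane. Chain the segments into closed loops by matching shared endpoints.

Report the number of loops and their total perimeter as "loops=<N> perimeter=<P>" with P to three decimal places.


loops=1 perimeter=6.463

Straddling triangles (8 of 20):
  (v11,v10,v2) [++-] → (-1.03212, -1.0171, -0.249383)–(-1.03212, -1.0171, 0.249383)  len=0.4988
  (v3,v9,v4) [-++] → (1.03212, -1.0171, 0.249383)–(0.225083, -1.0171, 1.05642)  len=1.1413
  (v3,v4,v2) [-+-] → (0.225083, -1.0171, 1.05642)–(-0.225083, -1.0171, 1.05642)  len=0.4502
  (v3,v2,v6) [--+] → (-0.225083, -1.0171, -1.05642)–(0.225083, -1.0171, -1.05642)  len=0.4502
  (v3,v6,v8) [-++] → (0.225083, -1.0171, -1.05642)–(1.03212, -1.0171, -0.249383)  len=1.1413
  (v3,v8,v9) [-++] → (1.03212, -1.0171, -0.249383)–(1.03212, -1.0171, 0.249383)  len=0.4988
  (v2,v4,v11) [-++] → (-0.225083, -1.0171, 1.05642)–(-1.03212, -1.0171, 0.249383)  len=1.1413
  (v6,v2,v10) [+-+] → (-0.225083, -1.0171, -1.05642)–(-1.03212, -1.0171, -0.249383)  len=1.1413

Chained into 1 loop(s):
  loop 1: 8 segments, perimeter = 6.4631
Total perimeter = 6.463


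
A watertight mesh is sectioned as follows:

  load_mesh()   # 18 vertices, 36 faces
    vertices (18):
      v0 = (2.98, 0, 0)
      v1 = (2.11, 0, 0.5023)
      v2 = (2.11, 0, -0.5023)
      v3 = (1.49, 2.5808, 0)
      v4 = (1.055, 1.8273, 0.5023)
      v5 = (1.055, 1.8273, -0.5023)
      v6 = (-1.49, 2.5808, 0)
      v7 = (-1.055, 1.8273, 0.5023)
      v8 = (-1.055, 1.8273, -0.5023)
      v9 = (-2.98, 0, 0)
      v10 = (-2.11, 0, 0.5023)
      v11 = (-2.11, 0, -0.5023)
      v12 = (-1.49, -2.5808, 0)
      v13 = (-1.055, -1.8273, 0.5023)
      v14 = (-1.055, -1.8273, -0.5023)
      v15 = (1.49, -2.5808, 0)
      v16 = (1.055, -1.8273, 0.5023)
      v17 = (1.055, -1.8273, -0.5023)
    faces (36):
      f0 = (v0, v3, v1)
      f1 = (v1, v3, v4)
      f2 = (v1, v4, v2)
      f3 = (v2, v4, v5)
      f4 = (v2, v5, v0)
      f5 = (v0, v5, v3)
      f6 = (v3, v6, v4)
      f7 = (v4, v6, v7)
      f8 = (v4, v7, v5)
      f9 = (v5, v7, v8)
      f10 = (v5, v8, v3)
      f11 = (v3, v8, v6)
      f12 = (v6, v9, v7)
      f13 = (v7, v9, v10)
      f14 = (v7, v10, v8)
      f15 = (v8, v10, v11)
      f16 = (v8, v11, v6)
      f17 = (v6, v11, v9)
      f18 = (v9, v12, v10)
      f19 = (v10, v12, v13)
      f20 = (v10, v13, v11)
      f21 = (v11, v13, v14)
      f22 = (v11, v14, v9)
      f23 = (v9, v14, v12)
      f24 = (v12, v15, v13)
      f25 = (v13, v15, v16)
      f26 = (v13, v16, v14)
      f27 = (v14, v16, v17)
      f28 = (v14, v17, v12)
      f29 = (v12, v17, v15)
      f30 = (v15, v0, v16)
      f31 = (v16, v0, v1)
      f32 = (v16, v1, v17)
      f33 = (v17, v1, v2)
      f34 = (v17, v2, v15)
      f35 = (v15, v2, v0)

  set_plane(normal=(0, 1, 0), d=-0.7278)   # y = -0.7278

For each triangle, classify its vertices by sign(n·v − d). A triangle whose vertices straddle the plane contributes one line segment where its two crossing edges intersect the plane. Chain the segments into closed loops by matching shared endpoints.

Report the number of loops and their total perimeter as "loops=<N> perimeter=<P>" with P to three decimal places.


Straddling triangles (12 of 36):
  (v9,v12,v10) [+-+] → (-2.55981, -0.7278, 0)–(-1.93516, -0.7278, 0.360649)  len=0.7213
  (v10,v12,v13) [+--] → (-1.93516, -0.7278, 0.360649)–(-1.6898, -0.7278, 0.5023)  len=0.2833
  (v10,v13,v11) [+-+] → (-1.6898, -0.7278, 0.5023)–(-1.6898, -0.7278, -0.102175)  len=0.6045
  (v11,v13,v14) [+--] → (-1.6898, -0.7278, -0.102175)–(-1.6898, -0.7278, -0.5023)  len=0.4001
  (v11,v14,v9) [+-+] → (-1.6898, -0.7278, -0.5023)–(-2.21329, -0.7278, -0.200062)  len=0.6045
  (v9,v14,v12) [+--] → (-2.21329, -0.7278, -0.200062)–(-2.55981, -0.7278, 0)  len=0.4001
  (v15,v0,v16) [-+-] → (2.55981, -0.7278, 0)–(2.21329, -0.7278, 0.200062)  len=0.4001
  (v16,v0,v1) [-++] → (2.21329, -0.7278, 0.200062)–(1.6898, -0.7278, 0.5023)  len=0.6045
  (v16,v1,v17) [-+-] → (1.6898, -0.7278, 0.5023)–(1.6898, -0.7278, 0.102175)  len=0.4001
  (v17,v1,v2) [-++] → (1.6898, -0.7278, 0.102175)–(1.6898, -0.7278, -0.5023)  len=0.6045
  (v17,v2,v15) [-+-] → (1.6898, -0.7278, -0.5023)–(1.93516, -0.7278, -0.360649)  len=0.2833
  (v15,v2,v0) [-++] → (1.93516, -0.7278, -0.360649)–(2.55981, -0.7278, 0)  len=0.7213

Chained into 2 loop(s):
  loop 1: 6 segments, perimeter = 3.0138
  loop 2: 6 segments, perimeter = 3.0138
Total perimeter = 6.028

loops=2 perimeter=6.028


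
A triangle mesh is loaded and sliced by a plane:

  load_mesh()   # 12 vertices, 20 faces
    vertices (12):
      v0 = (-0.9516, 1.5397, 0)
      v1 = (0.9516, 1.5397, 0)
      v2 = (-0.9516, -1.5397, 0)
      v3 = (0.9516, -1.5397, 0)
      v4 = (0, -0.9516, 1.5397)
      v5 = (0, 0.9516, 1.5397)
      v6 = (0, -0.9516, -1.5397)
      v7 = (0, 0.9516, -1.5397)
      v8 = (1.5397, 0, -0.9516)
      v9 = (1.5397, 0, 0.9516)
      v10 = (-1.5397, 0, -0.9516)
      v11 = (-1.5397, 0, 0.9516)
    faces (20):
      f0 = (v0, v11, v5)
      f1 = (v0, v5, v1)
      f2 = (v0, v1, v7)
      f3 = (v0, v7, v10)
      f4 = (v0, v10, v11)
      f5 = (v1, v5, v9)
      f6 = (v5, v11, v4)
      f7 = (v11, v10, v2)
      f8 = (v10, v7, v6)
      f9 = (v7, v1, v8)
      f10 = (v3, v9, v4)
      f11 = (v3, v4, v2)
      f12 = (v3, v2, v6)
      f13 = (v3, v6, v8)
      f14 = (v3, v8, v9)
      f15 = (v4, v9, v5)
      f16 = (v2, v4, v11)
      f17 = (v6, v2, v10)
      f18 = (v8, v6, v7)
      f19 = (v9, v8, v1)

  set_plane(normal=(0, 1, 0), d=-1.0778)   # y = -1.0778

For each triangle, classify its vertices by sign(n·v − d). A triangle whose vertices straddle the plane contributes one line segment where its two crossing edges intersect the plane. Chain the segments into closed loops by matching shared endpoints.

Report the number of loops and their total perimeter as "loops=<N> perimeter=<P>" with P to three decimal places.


Straddling triangles (8 of 20):
  (v11,v10,v2) [++-] → (-1.12803, -1.0778, -0.285474)–(-1.12803, -1.0778, 0.285474)  len=0.5709
  (v3,v9,v4) [-++] → (1.12803, -1.0778, 0.285474)–(0.204203, -1.0778, 1.2093)  len=1.3065
  (v3,v4,v2) [-+-] → (0.204203, -1.0778, 1.2093)–(-0.204203, -1.0778, 1.2093)  len=0.4084
  (v3,v2,v6) [--+] → (-0.204203, -1.0778, -1.2093)–(0.204203, -1.0778, -1.2093)  len=0.4084
  (v3,v6,v8) [-++] → (0.204203, -1.0778, -1.2093)–(1.12803, -1.0778, -0.285474)  len=1.3065
  (v3,v8,v9) [-++] → (1.12803, -1.0778, -0.285474)–(1.12803, -1.0778, 0.285474)  len=0.5709
  (v2,v4,v11) [-++] → (-0.204203, -1.0778, 1.2093)–(-1.12803, -1.0778, 0.285474)  len=1.3065
  (v6,v2,v10) [+-+] → (-0.204203, -1.0778, -1.2093)–(-1.12803, -1.0778, -0.285474)  len=1.3065

Chained into 1 loop(s):
  loop 1: 8 segments, perimeter = 7.1846
Total perimeter = 7.185

loops=1 perimeter=7.185


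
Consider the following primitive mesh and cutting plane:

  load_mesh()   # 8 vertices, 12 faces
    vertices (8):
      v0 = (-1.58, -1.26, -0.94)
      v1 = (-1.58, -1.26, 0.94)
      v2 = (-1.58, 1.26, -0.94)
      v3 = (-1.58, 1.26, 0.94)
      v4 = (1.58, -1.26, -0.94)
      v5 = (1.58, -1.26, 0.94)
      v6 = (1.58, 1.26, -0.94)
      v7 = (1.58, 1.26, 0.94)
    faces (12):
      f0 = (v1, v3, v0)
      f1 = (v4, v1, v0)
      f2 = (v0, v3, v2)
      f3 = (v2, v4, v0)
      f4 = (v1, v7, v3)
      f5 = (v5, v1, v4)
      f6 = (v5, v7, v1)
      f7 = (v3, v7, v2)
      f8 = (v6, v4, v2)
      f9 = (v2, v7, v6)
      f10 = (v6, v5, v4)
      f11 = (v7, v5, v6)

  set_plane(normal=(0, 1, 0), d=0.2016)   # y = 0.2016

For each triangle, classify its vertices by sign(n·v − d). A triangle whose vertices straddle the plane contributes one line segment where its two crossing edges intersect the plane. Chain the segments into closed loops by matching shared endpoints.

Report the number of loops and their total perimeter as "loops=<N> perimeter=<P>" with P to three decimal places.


loops=1 perimeter=10.080

Straddling triangles (8 of 12):
  (v1,v3,v0) [-+-] → (-1.58, 0.2016, 0.94)–(-1.58, 0.2016, 0.1504)  len=0.7896
  (v0,v3,v2) [-++] → (-1.58, 0.2016, 0.1504)–(-1.58, 0.2016, -0.94)  len=1.0904
  (v2,v4,v0) [+--] → (-0.2528, 0.2016, -0.94)–(-1.58, 0.2016, -0.94)  len=1.3272
  (v1,v7,v3) [-++] → (0.2528, 0.2016, 0.94)–(-1.58, 0.2016, 0.94)  len=1.8328
  (v5,v7,v1) [-+-] → (1.58, 0.2016, 0.94)–(0.2528, 0.2016, 0.94)  len=1.3272
  (v6,v4,v2) [+-+] → (1.58, 0.2016, -0.94)–(-0.2528, 0.2016, -0.94)  len=1.8328
  (v6,v5,v4) [+--] → (1.58, 0.2016, -0.1504)–(1.58, 0.2016, -0.94)  len=0.7896
  (v7,v5,v6) [+-+] → (1.58, 0.2016, 0.94)–(1.58, 0.2016, -0.1504)  len=1.0904

Chained into 1 loop(s):
  loop 1: 8 segments, perimeter = 10.0800
Total perimeter = 10.080


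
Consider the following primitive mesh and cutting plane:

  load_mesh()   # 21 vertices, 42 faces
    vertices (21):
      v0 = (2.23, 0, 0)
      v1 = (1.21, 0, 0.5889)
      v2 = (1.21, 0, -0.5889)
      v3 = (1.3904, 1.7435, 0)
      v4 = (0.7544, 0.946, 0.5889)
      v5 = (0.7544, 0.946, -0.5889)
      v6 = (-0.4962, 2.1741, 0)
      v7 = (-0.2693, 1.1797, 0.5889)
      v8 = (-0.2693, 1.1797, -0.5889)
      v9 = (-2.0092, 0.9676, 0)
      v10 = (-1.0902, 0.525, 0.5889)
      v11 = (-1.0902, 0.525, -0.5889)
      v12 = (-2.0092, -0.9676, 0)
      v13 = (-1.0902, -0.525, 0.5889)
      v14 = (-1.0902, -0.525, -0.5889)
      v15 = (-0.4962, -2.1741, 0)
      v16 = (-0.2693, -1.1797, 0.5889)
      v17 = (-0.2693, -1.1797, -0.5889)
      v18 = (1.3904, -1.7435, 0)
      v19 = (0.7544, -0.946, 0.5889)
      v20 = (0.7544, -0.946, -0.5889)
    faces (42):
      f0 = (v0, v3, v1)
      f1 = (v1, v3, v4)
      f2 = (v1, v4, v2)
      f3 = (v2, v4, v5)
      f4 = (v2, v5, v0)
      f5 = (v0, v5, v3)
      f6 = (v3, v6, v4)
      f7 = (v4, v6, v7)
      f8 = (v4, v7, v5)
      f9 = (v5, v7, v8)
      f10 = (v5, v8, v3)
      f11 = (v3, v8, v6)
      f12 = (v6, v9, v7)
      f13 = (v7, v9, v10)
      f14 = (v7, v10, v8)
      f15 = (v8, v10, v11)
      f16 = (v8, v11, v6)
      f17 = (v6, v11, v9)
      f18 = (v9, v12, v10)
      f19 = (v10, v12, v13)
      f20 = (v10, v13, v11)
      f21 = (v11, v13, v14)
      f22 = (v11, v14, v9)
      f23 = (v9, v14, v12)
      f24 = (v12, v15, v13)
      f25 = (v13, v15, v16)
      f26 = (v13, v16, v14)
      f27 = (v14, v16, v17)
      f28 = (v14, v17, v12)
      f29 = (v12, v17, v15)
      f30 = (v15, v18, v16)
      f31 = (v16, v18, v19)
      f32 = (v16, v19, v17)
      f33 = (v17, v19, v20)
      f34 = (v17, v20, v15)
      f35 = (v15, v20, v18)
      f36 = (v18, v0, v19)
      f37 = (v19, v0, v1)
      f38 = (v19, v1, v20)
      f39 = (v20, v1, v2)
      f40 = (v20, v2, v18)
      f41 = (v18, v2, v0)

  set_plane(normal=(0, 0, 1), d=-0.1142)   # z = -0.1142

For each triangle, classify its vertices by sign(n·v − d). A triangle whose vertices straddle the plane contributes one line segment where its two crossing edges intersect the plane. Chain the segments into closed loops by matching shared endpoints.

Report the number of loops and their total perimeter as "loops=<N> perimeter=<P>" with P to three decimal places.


Straddling triangles (28 of 42):
  (v1,v4,v2) [++-] → (1.02638, 0.381275, -0.1142)–(1.21, 0, -0.1142)  len=0.4232
  (v2,v4,v5) [-+-] → (1.02638, 0.381275, -0.1142)–(0.7544, 0.946, -0.1142)  len=0.6268
  (v2,v5,v0) [--+] → (1.94385, 0.183449, -0.1142)–(2.0322, 0, -0.1142)  len=0.2036
  (v0,v5,v3) [+-+] → (1.94385, 0.183449, -0.1142)–(1.26707, 1.58885, -0.1142)  len=1.5599
  (v4,v7,v5) [++-] → (0.341808, 1.04019, -0.1142)–(0.7544, 0.946, -0.1142)  len=0.4232
  (v5,v7,v8) [-+-] → (0.341808, 1.04019, -0.1142)–(-0.2693, 1.1797, -0.1142)  len=0.6268
  (v5,v8,v3) [--+] → (1.06855, 1.63417, -0.1142)–(1.26707, 1.58885, -0.1142)  len=0.2036
  (v3,v8,v6) [+-+] → (1.06855, 1.63417, -0.1142)–(-0.452199, 1.98127, -0.1142)  len=1.5599
  (v7,v10,v8) [++-] → (-0.600155, 0.91583, -0.1142)–(-0.2693, 1.1797, -0.1142)  len=0.4232
  (v8,v10,v11) [-+-] → (-0.600155, 0.91583, -0.1142)–(-1.0902, 0.525, -0.1142)  len=0.6268
  (v8,v11,v6) [--+] → (-0.611389, 1.85431, -0.1142)–(-0.452199, 1.98127, -0.1142)  len=0.2036
  (v6,v11,v9) [+-+] → (-0.611389, 1.85431, -0.1142)–(-1.83099, 0.881771, -0.1142)  len=1.5599
  (v10,v13,v11) [++-] → (-1.0902, 0.101808, -0.1142)–(-1.0902, 0.525, -0.1142)  len=0.4232
  (v11,v13,v14) [-+-] → (-1.0902, 0.101808, -0.1142)–(-1.0902, -0.525, -0.1142)  len=0.6268
  (v11,v14,v9) [--+] → (-1.83099, 0.678154, -0.1142)–(-1.83099, 0.881771, -0.1142)  len=0.2036
  (v9,v14,v12) [+-+] → (-1.83099, 0.678154, -0.1142)–(-1.83099, -0.881771, -0.1142)  len=1.5599
  (v13,v16,v14) [++-] → (-0.759345, -0.78887, -0.1142)–(-1.0902, -0.525, -0.1142)  len=0.4232
  (v14,v16,v17) [-+-] → (-0.759345, -0.78887, -0.1142)–(-0.2693, -1.1797, -0.1142)  len=0.6268
  (v14,v17,v12) [--+] → (-1.6718, -1.00873, -0.1142)–(-1.83099, -0.881771, -0.1142)  len=0.2036
  (v12,v17,v15) [+-+] → (-1.6718, -1.00873, -0.1142)–(-0.452199, -1.98127, -0.1142)  len=1.5599
  (v16,v19,v17) [++-] → (0.143292, -1.08551, -0.1142)–(-0.2693, -1.1797, -0.1142)  len=0.4232
  (v17,v19,v20) [-+-] → (0.143292, -1.08551, -0.1142)–(0.7544, -0.946, -0.1142)  len=0.6268
  (v17,v20,v15) [--+] → (-0.253683, -1.93595, -0.1142)–(-0.452199, -1.98127, -0.1142)  len=0.2036
  (v15,v20,v18) [+-+] → (-0.253683, -1.93595, -0.1142)–(1.26707, -1.58885, -0.1142)  len=1.5599
  (v19,v1,v20) [++-] → (0.938025, -0.564725, -0.1142)–(0.7544, -0.946, -0.1142)  len=0.4232
  (v20,v1,v2) [-+-] → (0.938025, -0.564725, -0.1142)–(1.21, 0, -0.1142)  len=0.6268
  (v20,v2,v18) [--+] → (1.35542, -1.4054, -0.1142)–(1.26707, -1.58885, -0.1142)  len=0.2036
  (v18,v2,v0) [+-+] → (1.35542, -1.4054, -0.1142)–(2.0322, 0, -0.1142)  len=1.5599

Chained into 2 loop(s):
  loop 1: 14 segments, perimeter = 7.3501
  loop 2: 14 segments, perimeter = 12.3445
Total perimeter = 19.695

loops=2 perimeter=19.695


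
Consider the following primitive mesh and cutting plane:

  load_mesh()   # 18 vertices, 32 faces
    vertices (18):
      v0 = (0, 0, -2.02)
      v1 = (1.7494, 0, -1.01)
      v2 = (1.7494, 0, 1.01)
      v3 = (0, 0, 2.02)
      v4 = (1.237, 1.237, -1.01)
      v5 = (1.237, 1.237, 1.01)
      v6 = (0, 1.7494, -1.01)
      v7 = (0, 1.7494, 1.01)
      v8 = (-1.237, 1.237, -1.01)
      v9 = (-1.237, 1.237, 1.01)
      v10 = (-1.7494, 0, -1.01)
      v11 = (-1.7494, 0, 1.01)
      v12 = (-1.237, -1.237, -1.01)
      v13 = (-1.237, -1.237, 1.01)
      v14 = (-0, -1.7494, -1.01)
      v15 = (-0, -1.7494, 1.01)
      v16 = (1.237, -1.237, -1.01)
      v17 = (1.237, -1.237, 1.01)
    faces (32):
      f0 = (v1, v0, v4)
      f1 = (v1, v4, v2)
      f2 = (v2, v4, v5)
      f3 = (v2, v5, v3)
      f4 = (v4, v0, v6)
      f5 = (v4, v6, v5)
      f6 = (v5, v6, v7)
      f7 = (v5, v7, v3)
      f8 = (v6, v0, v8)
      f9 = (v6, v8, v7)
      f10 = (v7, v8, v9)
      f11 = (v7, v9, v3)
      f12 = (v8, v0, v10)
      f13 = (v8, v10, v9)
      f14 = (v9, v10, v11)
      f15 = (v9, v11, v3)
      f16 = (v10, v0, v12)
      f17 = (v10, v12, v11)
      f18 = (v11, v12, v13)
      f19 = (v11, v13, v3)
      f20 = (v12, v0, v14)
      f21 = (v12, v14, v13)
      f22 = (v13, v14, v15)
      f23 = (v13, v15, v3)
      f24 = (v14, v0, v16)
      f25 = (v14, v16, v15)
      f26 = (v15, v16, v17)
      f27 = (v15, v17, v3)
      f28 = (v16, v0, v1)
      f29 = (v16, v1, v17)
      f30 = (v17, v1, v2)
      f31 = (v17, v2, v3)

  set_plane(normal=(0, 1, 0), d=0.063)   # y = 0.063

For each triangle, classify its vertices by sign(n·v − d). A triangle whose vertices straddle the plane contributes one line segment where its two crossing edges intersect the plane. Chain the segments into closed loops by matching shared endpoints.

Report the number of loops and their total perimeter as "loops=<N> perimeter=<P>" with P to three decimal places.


Straddling triangles (12 of 32):
  (v1,v0,v4) [--+] → (0.063, 0.063, -1.96856)–(1.7233, 0.063, -1.01)  len=1.9171
  (v1,v4,v2) [-+-] → (1.7233, 0.063, -1.01)–(1.7233, 0.063, 0.907122)  len=1.9171
  (v2,v4,v5) [-++] → (1.7233, 0.063, 0.907122)–(1.7233, 0.063, 1.01)  len=0.1029
  (v2,v5,v3) [-+-] → (1.7233, 0.063, 1.01)–(0.063, 0.063, 1.96856)  len=1.9171
  (v4,v0,v6) [+-+] → (0.063, 0.063, -1.96856)–(0, 0.063, -1.98363)  len=0.0648
  (v5,v7,v3) [++-] → (0, 0.063, 1.98363)–(0.063, 0.063, 1.96856)  len=0.0648
  (v6,v0,v8) [+-+] → (0, 0.063, -1.98363)–(-0.063, 0.063, -1.96856)  len=0.0648
  (v7,v9,v3) [++-] → (-0.063, 0.063, 1.96856)–(0, 0.063, 1.98363)  len=0.0648
  (v8,v0,v10) [+--] → (-0.063, 0.063, -1.96856)–(-1.7233, 0.063, -1.01)  len=1.9171
  (v8,v10,v9) [+-+] → (-1.7233, 0.063, -1.01)–(-1.7233, 0.063, -0.907122)  len=0.1029
  (v9,v10,v11) [+--] → (-1.7233, 0.063, -0.907122)–(-1.7233, 0.063, 1.01)  len=1.9171
  (v9,v11,v3) [+--] → (-1.7233, 0.063, 1.01)–(-0.063, 0.063, 1.96856)  len=1.9171

Chained into 1 loop(s):
  loop 1: 12 segments, perimeter = 11.9677
Total perimeter = 11.968

loops=1 perimeter=11.968
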